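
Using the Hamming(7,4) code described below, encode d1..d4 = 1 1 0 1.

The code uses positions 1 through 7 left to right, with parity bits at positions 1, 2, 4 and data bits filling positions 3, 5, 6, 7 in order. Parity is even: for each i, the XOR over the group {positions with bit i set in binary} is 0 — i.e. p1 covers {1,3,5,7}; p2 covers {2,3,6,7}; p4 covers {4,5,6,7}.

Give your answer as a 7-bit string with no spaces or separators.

1010101

Place data at non-parity positions: p1 p2 1 p4 1 0 1
p1 (pos 1,3,5,7): XOR of data positions = 1⊕1⊕1 = 1
p2 (pos 2,3,6,7): XOR of data positions = 1⊕0⊕1 = 0
p4 (pos 4,5,6,7): XOR of data positions = 1⊕0⊕1 = 0
Codeword: 1010101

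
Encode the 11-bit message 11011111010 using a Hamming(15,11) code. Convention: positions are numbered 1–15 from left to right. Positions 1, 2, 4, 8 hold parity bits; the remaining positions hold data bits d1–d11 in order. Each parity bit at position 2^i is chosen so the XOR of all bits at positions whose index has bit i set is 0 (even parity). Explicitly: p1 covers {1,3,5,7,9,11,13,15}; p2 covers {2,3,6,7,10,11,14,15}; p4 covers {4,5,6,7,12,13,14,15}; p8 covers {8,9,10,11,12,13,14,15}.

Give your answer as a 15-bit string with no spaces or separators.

111010111111010

Place data at non-parity positions: p1 p2 1 p4 1 0 1 p8 1 1 1 1 0 1 0
p1 (pos 1,3,5,7,9,11,13,15): XOR of data positions = 1⊕1⊕1⊕1⊕1⊕0⊕0 = 1
p2 (pos 2,3,6,7,10,11,14,15): XOR of data positions = 1⊕0⊕1⊕1⊕1⊕1⊕0 = 1
p4 (pos 4,5,6,7,12,13,14,15): XOR of data positions = 1⊕0⊕1⊕1⊕0⊕1⊕0 = 0
p8 (pos 8,9,10,11,12,13,14,15): XOR of data positions = 1⊕1⊕1⊕1⊕0⊕1⊕0 = 1
Codeword: 111010111111010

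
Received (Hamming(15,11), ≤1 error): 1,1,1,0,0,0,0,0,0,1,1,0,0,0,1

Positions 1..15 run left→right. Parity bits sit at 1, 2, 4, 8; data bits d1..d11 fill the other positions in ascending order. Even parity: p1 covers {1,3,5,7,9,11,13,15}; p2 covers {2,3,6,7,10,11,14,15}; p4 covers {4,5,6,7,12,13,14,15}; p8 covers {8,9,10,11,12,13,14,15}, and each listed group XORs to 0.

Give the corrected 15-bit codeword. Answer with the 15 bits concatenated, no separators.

s1 (pos 1,3,5,7,9,11,13,15): 1⊕1⊕0⊕0⊕0⊕1⊕0⊕1 = 0
s2 (pos 2,3,6,7,10,11,14,15): 1⊕1⊕0⊕0⊕1⊕1⊕0⊕1 = 1
s4 (pos 4,5,6,7,12,13,14,15): 0⊕0⊕0⊕0⊕0⊕0⊕0⊕1 = 1
s8 (pos 8,9,10,11,12,13,14,15): 0⊕0⊕1⊕1⊕0⊕0⊕0⊕1 = 1
Syndrome s8…s1 = 1110 → error at position 14.
Flip position 14: 111000000110001 → 111000000110011

111000000110011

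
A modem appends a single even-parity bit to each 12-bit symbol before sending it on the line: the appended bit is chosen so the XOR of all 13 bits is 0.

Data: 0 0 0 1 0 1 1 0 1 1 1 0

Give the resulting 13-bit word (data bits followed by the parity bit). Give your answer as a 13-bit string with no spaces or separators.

XOR of the 12 data bits: 0⊕0⊕0⊕1⊕0⊕1⊕1⊕0⊕1⊕1⊕1⊕0 = 0
Parity bit = 0 (so all 13 bits XOR to 0).

0001011011100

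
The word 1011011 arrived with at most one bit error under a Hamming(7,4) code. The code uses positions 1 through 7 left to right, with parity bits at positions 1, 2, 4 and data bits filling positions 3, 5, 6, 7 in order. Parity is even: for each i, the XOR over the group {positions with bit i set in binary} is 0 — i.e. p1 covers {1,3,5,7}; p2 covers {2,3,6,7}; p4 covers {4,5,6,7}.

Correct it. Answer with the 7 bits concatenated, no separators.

s1 (pos 1,3,5,7): 1⊕1⊕0⊕1 = 1
s2 (pos 2,3,6,7): 0⊕1⊕1⊕1 = 1
s4 (pos 4,5,6,7): 1⊕0⊕1⊕1 = 1
Syndrome s4…s1 = 111 → error at position 7.
Flip position 7: 1011011 → 1011010

1011010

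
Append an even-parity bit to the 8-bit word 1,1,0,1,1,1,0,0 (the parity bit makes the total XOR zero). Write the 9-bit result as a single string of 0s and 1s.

XOR of the 8 data bits: 1⊕1⊕0⊕1⊕1⊕1⊕0⊕0 = 1
Parity bit = 1 (so all 9 bits XOR to 0).

110111001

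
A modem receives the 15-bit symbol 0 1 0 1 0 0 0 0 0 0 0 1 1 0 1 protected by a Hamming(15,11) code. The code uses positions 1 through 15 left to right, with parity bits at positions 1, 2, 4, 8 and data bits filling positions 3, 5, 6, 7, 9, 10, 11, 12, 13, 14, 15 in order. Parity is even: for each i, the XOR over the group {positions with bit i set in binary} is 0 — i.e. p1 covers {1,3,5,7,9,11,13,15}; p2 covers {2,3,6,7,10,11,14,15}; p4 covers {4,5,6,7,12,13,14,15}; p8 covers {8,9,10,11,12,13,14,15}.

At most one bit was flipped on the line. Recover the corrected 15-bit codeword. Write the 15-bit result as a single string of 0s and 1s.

s1 (pos 1,3,5,7,9,11,13,15): 0⊕0⊕0⊕0⊕0⊕0⊕1⊕1 = 0
s2 (pos 2,3,6,7,10,11,14,15): 1⊕0⊕0⊕0⊕0⊕0⊕0⊕1 = 0
s4 (pos 4,5,6,7,12,13,14,15): 1⊕0⊕0⊕0⊕1⊕1⊕0⊕1 = 0
s8 (pos 8,9,10,11,12,13,14,15): 0⊕0⊕0⊕0⊕1⊕1⊕0⊕1 = 1
Syndrome s8…s1 = 1000 → error at position 8.
Flip position 8: 010100000001101 → 010100010001101

010100010001101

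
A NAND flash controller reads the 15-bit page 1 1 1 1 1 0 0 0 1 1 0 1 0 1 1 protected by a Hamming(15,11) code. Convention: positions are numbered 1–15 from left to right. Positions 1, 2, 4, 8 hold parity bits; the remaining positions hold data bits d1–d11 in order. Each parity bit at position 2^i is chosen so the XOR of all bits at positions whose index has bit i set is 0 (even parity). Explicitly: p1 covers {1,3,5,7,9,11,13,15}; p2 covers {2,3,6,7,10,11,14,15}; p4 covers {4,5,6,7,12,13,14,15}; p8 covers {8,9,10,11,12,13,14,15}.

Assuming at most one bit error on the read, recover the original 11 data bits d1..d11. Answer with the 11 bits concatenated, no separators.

11001101010

s1 (pos 1,3,5,7,9,11,13,15): 1⊕1⊕1⊕0⊕1⊕0⊕0⊕1 = 1
s2 (pos 2,3,6,7,10,11,14,15): 1⊕1⊕0⊕0⊕1⊕0⊕1⊕1 = 1
s4 (pos 4,5,6,7,12,13,14,15): 1⊕1⊕0⊕0⊕1⊕0⊕1⊕1 = 1
s8 (pos 8,9,10,11,12,13,14,15): 0⊕1⊕1⊕0⊕1⊕0⊕1⊕1 = 1
Syndrome s8…s1 = 1111 → error at position 15.
Flip position 15: 111110001101011 → 111110001101010
Read data bits from positions 3,5,6,7,9,10,11,12,13,14,15: 11001101010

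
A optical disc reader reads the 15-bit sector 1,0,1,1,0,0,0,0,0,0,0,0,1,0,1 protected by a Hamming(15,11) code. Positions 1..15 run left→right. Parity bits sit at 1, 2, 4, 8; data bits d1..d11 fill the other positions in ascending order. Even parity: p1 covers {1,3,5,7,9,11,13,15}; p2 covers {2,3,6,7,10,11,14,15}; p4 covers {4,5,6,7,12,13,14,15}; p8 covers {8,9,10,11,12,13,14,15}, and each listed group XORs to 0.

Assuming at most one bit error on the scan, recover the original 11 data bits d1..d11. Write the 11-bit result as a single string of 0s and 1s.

10000000101

s1 (pos 1,3,5,7,9,11,13,15): 1⊕1⊕0⊕0⊕0⊕0⊕1⊕1 = 0
s2 (pos 2,3,6,7,10,11,14,15): 0⊕1⊕0⊕0⊕0⊕0⊕0⊕1 = 0
s4 (pos 4,5,6,7,12,13,14,15): 1⊕0⊕0⊕0⊕0⊕1⊕0⊕1 = 1
s8 (pos 8,9,10,11,12,13,14,15): 0⊕0⊕0⊕0⊕0⊕1⊕0⊕1 = 0
Syndrome s8…s1 = 0100 → error at position 4.
Flip position 4: 101100000000101 → 101000000000101
Read data bits from positions 3,5,6,7,9,10,11,12,13,14,15: 10000000101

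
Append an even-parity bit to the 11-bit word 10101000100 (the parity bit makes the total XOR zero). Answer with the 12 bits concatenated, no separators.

101010001000

XOR of the 11 data bits: 1⊕0⊕1⊕0⊕1⊕0⊕0⊕0⊕1⊕0⊕0 = 0
Parity bit = 0 (so all 12 bits XOR to 0).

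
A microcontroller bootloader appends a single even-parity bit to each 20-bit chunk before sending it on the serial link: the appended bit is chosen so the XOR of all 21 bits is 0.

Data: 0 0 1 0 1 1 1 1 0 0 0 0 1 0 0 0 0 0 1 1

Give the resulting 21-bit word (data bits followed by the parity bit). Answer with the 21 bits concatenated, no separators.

001011110000100000110

XOR of the 20 data bits: 0⊕0⊕1⊕0⊕1⊕1⊕1⊕1⊕0⊕0⊕0⊕0⊕1⊕0⊕0⊕0⊕0⊕0⊕1⊕1 = 0
Parity bit = 0 (so all 21 bits XOR to 0).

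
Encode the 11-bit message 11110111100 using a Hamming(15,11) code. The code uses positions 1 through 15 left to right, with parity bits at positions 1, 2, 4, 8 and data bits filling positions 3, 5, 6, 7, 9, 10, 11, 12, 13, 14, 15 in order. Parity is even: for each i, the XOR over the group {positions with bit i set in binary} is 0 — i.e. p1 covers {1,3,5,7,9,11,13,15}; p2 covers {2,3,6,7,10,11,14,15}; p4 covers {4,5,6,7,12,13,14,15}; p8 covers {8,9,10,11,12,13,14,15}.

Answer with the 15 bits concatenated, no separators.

Place data at non-parity positions: p1 p2 1 p4 1 1 1 p8 0 1 1 1 1 0 0
p1 (pos 1,3,5,7,9,11,13,15): XOR of data positions = 1⊕1⊕1⊕0⊕1⊕1⊕0 = 1
p2 (pos 2,3,6,7,10,11,14,15): XOR of data positions = 1⊕1⊕1⊕1⊕1⊕0⊕0 = 1
p4 (pos 4,5,6,7,12,13,14,15): XOR of data positions = 1⊕1⊕1⊕1⊕1⊕0⊕0 = 1
p8 (pos 8,9,10,11,12,13,14,15): XOR of data positions = 0⊕1⊕1⊕1⊕1⊕0⊕0 = 0
Codeword: 111111100111100

111111100111100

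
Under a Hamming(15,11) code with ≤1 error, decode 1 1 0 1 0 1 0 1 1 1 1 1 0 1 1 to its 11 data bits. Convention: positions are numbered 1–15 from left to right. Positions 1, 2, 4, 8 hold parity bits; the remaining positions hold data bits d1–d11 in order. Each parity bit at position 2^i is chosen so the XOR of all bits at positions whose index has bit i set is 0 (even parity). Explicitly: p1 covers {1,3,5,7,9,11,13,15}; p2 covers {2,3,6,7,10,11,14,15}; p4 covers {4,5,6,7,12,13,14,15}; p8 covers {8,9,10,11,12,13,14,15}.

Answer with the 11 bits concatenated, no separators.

00101110011

s1 (pos 1,3,5,7,9,11,13,15): 1⊕0⊕0⊕0⊕1⊕1⊕0⊕1 = 0
s2 (pos 2,3,6,7,10,11,14,15): 1⊕0⊕1⊕0⊕1⊕1⊕1⊕1 = 0
s4 (pos 4,5,6,7,12,13,14,15): 1⊕0⊕1⊕0⊕1⊕0⊕1⊕1 = 1
s8 (pos 8,9,10,11,12,13,14,15): 1⊕1⊕1⊕1⊕1⊕0⊕1⊕1 = 1
Syndrome s8…s1 = 1100 → error at position 12.
Flip position 12: 110101011111011 → 110101011110011
Read data bits from positions 3,5,6,7,9,10,11,12,13,14,15: 00101110011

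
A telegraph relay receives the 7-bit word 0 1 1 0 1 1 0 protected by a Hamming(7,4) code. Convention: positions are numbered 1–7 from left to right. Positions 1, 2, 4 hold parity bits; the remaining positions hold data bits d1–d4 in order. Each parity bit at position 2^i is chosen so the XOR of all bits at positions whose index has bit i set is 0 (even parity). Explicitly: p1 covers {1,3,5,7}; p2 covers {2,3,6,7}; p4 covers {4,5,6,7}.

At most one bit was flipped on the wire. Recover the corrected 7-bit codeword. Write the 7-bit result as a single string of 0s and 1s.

0010110

s1 (pos 1,3,5,7): 0⊕1⊕1⊕0 = 0
s2 (pos 2,3,6,7): 1⊕1⊕1⊕0 = 1
s4 (pos 4,5,6,7): 0⊕1⊕1⊕0 = 0
Syndrome s4…s1 = 010 → error at position 2.
Flip position 2: 0110110 → 0010110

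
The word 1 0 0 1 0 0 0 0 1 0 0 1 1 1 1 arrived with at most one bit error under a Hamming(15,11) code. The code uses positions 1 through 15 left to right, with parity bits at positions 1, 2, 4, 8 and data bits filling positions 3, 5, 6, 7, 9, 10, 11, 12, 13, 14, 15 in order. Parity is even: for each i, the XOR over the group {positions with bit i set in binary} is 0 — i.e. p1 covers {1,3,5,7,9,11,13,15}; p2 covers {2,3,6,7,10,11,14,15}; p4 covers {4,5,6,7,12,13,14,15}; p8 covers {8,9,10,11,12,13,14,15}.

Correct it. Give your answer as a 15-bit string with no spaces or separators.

100100001000111

s1 (pos 1,3,5,7,9,11,13,15): 1⊕0⊕0⊕0⊕1⊕0⊕1⊕1 = 0
s2 (pos 2,3,6,7,10,11,14,15): 0⊕0⊕0⊕0⊕0⊕0⊕1⊕1 = 0
s4 (pos 4,5,6,7,12,13,14,15): 1⊕0⊕0⊕0⊕1⊕1⊕1⊕1 = 1
s8 (pos 8,9,10,11,12,13,14,15): 0⊕1⊕0⊕0⊕1⊕1⊕1⊕1 = 1
Syndrome s8…s1 = 1100 → error at position 12.
Flip position 12: 100100001001111 → 100100001000111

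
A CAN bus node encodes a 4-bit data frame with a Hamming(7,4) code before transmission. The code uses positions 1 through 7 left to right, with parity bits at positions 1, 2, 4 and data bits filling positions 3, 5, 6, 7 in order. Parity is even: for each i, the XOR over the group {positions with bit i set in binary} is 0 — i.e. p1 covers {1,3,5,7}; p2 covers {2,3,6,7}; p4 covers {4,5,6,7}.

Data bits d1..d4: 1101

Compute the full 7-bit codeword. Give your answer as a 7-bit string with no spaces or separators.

1010101

Place data at non-parity positions: p1 p2 1 p4 1 0 1
p1 (pos 1,3,5,7): XOR of data positions = 1⊕1⊕1 = 1
p2 (pos 2,3,6,7): XOR of data positions = 1⊕0⊕1 = 0
p4 (pos 4,5,6,7): XOR of data positions = 1⊕0⊕1 = 0
Codeword: 1010101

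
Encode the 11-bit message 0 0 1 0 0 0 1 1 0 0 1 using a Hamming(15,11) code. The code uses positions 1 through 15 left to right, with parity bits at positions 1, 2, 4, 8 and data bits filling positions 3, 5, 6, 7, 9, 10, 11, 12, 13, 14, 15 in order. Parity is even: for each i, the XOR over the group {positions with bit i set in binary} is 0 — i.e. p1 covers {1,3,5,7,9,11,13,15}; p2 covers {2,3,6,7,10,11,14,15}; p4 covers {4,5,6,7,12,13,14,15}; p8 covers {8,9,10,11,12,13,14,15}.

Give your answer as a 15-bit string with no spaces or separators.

010101010011001

Place data at non-parity positions: p1 p2 0 p4 0 1 0 p8 0 0 1 1 0 0 1
p1 (pos 1,3,5,7,9,11,13,15): XOR of data positions = 0⊕0⊕0⊕0⊕1⊕0⊕1 = 0
p2 (pos 2,3,6,7,10,11,14,15): XOR of data positions = 0⊕1⊕0⊕0⊕1⊕0⊕1 = 1
p4 (pos 4,5,6,7,12,13,14,15): XOR of data positions = 0⊕1⊕0⊕1⊕0⊕0⊕1 = 1
p8 (pos 8,9,10,11,12,13,14,15): XOR of data positions = 0⊕0⊕1⊕1⊕0⊕0⊕1 = 1
Codeword: 010101010011001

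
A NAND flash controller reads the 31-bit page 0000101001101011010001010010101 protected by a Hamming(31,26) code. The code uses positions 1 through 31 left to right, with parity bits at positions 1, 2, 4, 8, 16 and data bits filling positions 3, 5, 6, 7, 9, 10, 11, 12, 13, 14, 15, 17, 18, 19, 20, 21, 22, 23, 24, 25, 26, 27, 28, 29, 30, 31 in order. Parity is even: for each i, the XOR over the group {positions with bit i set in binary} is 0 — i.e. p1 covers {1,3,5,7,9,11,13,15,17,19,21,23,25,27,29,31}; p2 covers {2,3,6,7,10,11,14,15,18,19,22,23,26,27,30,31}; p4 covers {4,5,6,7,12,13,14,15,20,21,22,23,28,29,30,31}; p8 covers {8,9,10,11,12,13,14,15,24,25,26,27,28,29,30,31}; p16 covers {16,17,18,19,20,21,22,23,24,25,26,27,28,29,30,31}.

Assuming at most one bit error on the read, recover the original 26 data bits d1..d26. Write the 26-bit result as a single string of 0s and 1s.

01010110101010101010010101

s1 (pos 1,3,5,7,9,11,13,15,17,19,21,23,25,27,29,31): 0⊕0⊕1⊕1⊕0⊕1⊕1⊕1⊕0⊕0⊕0⊕0⊕0⊕1⊕1⊕1 = 0
s2 (pos 2,3,6,7,10,11,14,15,18,19,22,23,26,27,30,31): 0⊕0⊕0⊕1⊕1⊕1⊕0⊕1⊕1⊕0⊕1⊕0⊕0⊕1⊕0⊕1 = 0
s4 (pos 4,5,6,7,12,13,14,15,20,21,22,23,28,29,30,31): 0⊕1⊕0⊕1⊕0⊕1⊕0⊕1⊕0⊕0⊕1⊕0⊕0⊕1⊕0⊕1 = 1
s8 (pos 8,9,10,11,12,13,14,15,24,25,26,27,28,29,30,31): 0⊕0⊕1⊕1⊕0⊕1⊕0⊕1⊕1⊕0⊕0⊕1⊕0⊕1⊕0⊕1 = 0
s16 (pos 16,17,18,19,20,21,22,23,24,25,26,27,28,29,30,31): 1⊕0⊕1⊕0⊕0⊕0⊕1⊕0⊕1⊕0⊕0⊕1⊕0⊕1⊕0⊕1 = 1
Syndrome s16…s1 = 10100 → error at position 20.
Flip position 20: 0000101001101011010001010010101 → 0000101001101011010101010010101
Read data bits from positions 3,5,6,7,9,10,11,12,13,14,15,17,18,19,20,21,22,23,24,25,26,27,28,29,30,31: 01010110101010101010010101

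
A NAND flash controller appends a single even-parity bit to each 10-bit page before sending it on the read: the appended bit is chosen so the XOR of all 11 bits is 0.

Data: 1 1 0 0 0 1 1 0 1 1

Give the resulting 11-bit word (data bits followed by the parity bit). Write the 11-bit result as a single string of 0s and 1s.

11000110110

XOR of the 10 data bits: 1⊕1⊕0⊕0⊕0⊕1⊕1⊕0⊕1⊕1 = 0
Parity bit = 0 (so all 11 bits XOR to 0).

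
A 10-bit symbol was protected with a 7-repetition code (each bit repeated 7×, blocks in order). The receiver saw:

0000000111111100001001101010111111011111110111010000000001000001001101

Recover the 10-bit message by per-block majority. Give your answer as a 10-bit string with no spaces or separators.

0101111001

Block 1 (0000000): 0 ones → 0
Block 2 (1111111): 7 ones → 1
Block 3 (0000100): 1 one → 0
Block 4 (1101010): 4 ones → 1
Block 5 (1111110): 6 ones → 1
Block 6 (1111111): 7 ones → 1
Block 7 (0111010): 4 ones → 1
Block 8 (0000000): 0 ones → 0
Block 9 (0100000): 1 one → 0
Block 10 (1001101): 4 ones → 1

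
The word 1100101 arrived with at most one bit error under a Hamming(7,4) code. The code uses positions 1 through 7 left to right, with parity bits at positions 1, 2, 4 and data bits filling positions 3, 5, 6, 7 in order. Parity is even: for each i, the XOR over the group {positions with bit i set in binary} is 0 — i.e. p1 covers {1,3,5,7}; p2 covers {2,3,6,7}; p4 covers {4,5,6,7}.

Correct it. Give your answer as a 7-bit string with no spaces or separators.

s1 (pos 1,3,5,7): 1⊕0⊕1⊕1 = 1
s2 (pos 2,3,6,7): 1⊕0⊕0⊕1 = 0
s4 (pos 4,5,6,7): 0⊕1⊕0⊕1 = 0
Syndrome s4…s1 = 001 → error at position 1.
Flip position 1: 1100101 → 0100101

0100101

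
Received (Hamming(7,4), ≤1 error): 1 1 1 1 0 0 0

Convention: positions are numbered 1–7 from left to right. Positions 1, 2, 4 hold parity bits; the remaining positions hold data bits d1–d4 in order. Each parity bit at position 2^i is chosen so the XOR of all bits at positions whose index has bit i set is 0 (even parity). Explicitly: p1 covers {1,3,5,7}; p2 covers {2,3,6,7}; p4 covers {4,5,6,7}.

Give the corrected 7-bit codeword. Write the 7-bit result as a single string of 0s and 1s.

s1 (pos 1,3,5,7): 1⊕1⊕0⊕0 = 0
s2 (pos 2,3,6,7): 1⊕1⊕0⊕0 = 0
s4 (pos 4,5,6,7): 1⊕0⊕0⊕0 = 1
Syndrome s4…s1 = 100 → error at position 4.
Flip position 4: 1111000 → 1110000

1110000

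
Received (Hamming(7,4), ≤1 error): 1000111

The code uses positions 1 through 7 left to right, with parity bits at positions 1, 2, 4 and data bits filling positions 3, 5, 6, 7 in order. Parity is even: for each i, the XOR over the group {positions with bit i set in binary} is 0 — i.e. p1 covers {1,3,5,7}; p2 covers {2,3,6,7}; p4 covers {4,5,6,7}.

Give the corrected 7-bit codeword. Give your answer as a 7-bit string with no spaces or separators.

s1 (pos 1,3,5,7): 1⊕0⊕1⊕1 = 1
s2 (pos 2,3,6,7): 0⊕0⊕1⊕1 = 0
s4 (pos 4,5,6,7): 0⊕1⊕1⊕1 = 1
Syndrome s4…s1 = 101 → error at position 5.
Flip position 5: 1000111 → 1000011

1000011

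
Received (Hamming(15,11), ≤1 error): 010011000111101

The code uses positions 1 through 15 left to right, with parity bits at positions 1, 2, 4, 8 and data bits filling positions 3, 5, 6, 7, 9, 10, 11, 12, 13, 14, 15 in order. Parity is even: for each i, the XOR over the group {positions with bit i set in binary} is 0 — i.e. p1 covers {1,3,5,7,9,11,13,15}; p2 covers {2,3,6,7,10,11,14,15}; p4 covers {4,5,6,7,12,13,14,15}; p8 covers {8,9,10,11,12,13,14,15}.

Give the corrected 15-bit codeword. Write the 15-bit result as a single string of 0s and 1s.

010011000111111

s1 (pos 1,3,5,7,9,11,13,15): 0⊕0⊕1⊕0⊕0⊕1⊕1⊕1 = 0
s2 (pos 2,3,6,7,10,11,14,15): 1⊕0⊕1⊕0⊕1⊕1⊕0⊕1 = 1
s4 (pos 4,5,6,7,12,13,14,15): 0⊕1⊕1⊕0⊕1⊕1⊕0⊕1 = 1
s8 (pos 8,9,10,11,12,13,14,15): 0⊕0⊕1⊕1⊕1⊕1⊕0⊕1 = 1
Syndrome s8…s1 = 1110 → error at position 14.
Flip position 14: 010011000111101 → 010011000111111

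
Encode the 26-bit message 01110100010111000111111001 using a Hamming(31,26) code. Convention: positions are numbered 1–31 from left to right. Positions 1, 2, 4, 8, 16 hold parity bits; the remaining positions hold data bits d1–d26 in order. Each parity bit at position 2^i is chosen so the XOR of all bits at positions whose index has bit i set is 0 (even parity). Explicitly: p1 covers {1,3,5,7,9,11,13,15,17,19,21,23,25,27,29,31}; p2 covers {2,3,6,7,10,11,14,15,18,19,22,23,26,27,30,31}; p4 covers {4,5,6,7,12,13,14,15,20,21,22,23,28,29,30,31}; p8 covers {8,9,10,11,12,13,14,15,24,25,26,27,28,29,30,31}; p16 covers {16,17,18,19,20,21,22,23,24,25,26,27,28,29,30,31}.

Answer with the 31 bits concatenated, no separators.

Place data at non-parity positions: p1 p2 0 p4 1 1 1 p8 0 1 0 0 0 1 0 p16 1 1 1 0 0 0 1 1 1 1 1 1 0 0 1
p1 (pos 1,3,5,7,9,11,13,15,17,19,21,23,25,27,29,31): XOR of data positions = 0⊕1⊕1⊕0⊕0⊕0⊕0⊕1⊕1⊕0⊕1⊕1⊕1⊕0⊕1 = 0
p2 (pos 2,3,6,7,10,11,14,15,18,19,22,23,26,27,30,31): XOR of data positions = 0⊕1⊕1⊕1⊕0⊕1⊕0⊕1⊕1⊕0⊕1⊕1⊕1⊕0⊕1 = 0
p4 (pos 4,5,6,7,12,13,14,15,20,21,22,23,28,29,30,31): XOR of data positions = 1⊕1⊕1⊕0⊕0⊕1⊕0⊕0⊕0⊕0⊕1⊕1⊕0⊕0⊕1 = 1
p8 (pos 8,9,10,11,12,13,14,15,24,25,26,27,28,29,30,31): XOR of data positions = 0⊕1⊕0⊕0⊕0⊕1⊕0⊕1⊕1⊕1⊕1⊕1⊕0⊕0⊕1 = 0
p16 (pos 16,17,18,19,20,21,22,23,24,25,26,27,28,29,30,31): XOR of data positions = 1⊕1⊕1⊕0⊕0⊕0⊕1⊕1⊕1⊕1⊕1⊕1⊕0⊕0⊕1 = 0
Codeword: 0001111001000100111000111111001

0001111001000100111000111111001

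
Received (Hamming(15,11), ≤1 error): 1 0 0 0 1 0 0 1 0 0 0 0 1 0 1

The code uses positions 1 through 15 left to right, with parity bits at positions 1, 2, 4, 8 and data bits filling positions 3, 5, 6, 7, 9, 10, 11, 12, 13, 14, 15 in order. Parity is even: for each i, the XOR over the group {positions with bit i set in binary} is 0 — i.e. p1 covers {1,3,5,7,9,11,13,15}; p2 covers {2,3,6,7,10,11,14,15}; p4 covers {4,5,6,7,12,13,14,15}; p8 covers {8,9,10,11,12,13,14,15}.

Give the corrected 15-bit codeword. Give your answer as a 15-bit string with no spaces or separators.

100010010000111

s1 (pos 1,3,5,7,9,11,13,15): 1⊕0⊕1⊕0⊕0⊕0⊕1⊕1 = 0
s2 (pos 2,3,6,7,10,11,14,15): 0⊕0⊕0⊕0⊕0⊕0⊕0⊕1 = 1
s4 (pos 4,5,6,7,12,13,14,15): 0⊕1⊕0⊕0⊕0⊕1⊕0⊕1 = 1
s8 (pos 8,9,10,11,12,13,14,15): 1⊕0⊕0⊕0⊕0⊕1⊕0⊕1 = 1
Syndrome s8…s1 = 1110 → error at position 14.
Flip position 14: 100010010000101 → 100010010000111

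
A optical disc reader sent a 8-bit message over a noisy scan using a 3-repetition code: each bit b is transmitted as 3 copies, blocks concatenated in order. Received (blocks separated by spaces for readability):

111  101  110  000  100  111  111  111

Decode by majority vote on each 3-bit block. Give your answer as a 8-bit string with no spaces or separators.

11100111

Block 1 (111): 3 ones → 1
Block 2 (101): 2 ones → 1
Block 3 (110): 2 ones → 1
Block 4 (000): 0 ones → 0
Block 5 (100): 1 one → 0
Block 6 (111): 3 ones → 1
Block 7 (111): 3 ones → 1
Block 8 (111): 3 ones → 1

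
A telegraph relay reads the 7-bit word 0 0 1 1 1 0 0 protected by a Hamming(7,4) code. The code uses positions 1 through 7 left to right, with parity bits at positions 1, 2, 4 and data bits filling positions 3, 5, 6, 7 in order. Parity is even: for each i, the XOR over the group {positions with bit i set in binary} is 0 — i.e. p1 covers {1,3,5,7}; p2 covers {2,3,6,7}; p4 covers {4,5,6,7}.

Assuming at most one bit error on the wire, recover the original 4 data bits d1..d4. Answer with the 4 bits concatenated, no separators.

s1 (pos 1,3,5,7): 0⊕1⊕1⊕0 = 0
s2 (pos 2,3,6,7): 0⊕1⊕0⊕0 = 1
s4 (pos 4,5,6,7): 1⊕1⊕0⊕0 = 0
Syndrome s4…s1 = 010 → error at position 2.
Flip position 2: 0011100 → 0111100
Read data bits from positions 3,5,6,7: 1100

1100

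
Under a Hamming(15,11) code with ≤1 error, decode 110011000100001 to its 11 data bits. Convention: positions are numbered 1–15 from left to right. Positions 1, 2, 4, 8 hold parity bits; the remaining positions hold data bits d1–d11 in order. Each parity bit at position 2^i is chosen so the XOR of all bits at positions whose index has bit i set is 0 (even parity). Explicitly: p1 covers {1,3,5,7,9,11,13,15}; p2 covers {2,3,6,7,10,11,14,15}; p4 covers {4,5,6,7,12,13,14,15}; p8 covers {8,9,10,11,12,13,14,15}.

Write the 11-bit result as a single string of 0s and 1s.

s1 (pos 1,3,5,7,9,11,13,15): 1⊕0⊕1⊕0⊕0⊕0⊕0⊕1 = 1
s2 (pos 2,3,6,7,10,11,14,15): 1⊕0⊕1⊕0⊕1⊕0⊕0⊕1 = 0
s4 (pos 4,5,6,7,12,13,14,15): 0⊕1⊕1⊕0⊕0⊕0⊕0⊕1 = 1
s8 (pos 8,9,10,11,12,13,14,15): 0⊕0⊕1⊕0⊕0⊕0⊕0⊕1 = 0
Syndrome s8…s1 = 0101 → error at position 5.
Flip position 5: 110011000100001 → 110001000100001
Read data bits from positions 3,5,6,7,9,10,11,12,13,14,15: 00100100001

00100100001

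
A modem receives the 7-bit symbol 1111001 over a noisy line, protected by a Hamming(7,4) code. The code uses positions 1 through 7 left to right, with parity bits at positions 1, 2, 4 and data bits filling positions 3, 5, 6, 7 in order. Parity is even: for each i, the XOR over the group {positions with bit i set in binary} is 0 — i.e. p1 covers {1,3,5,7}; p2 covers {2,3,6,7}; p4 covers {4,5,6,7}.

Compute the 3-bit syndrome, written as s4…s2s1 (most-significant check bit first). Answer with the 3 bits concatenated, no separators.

011

s1 (pos 1,3,5,7): 1⊕1⊕0⊕1 = 1
s2 (pos 2,3,6,7): 1⊕1⊕0⊕1 = 1
s4 (pos 4,5,6,7): 1⊕0⊕0⊕1 = 0
Syndrome s4…s1 = 011 → error at position 3.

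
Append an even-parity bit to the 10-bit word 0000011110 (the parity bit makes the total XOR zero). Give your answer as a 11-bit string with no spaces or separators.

XOR of the 10 data bits: 0⊕0⊕0⊕0⊕0⊕1⊕1⊕1⊕1⊕0 = 0
Parity bit = 0 (so all 11 bits XOR to 0).

00000111100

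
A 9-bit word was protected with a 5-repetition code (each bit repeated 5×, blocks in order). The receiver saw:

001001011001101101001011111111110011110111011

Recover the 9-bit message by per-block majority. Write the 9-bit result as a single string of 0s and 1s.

011011111

Block 1 (00100): 1 one → 0
Block 2 (10110): 3 ones → 1
Block 3 (01101): 3 ones → 1
Block 4 (10100): 2 ones → 0
Block 5 (10111): 4 ones → 1
Block 6 (11111): 5 ones → 1
Block 7 (11001): 3 ones → 1
Block 8 (11101): 4 ones → 1
Block 9 (11011): 4 ones → 1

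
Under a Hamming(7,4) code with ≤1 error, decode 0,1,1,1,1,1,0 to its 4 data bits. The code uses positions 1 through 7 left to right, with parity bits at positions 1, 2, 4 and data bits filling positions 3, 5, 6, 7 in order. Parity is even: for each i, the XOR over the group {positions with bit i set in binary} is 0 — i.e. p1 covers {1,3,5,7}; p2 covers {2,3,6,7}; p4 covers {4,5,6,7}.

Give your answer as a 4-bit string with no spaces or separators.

1100

s1 (pos 1,3,5,7): 0⊕1⊕1⊕0 = 0
s2 (pos 2,3,6,7): 1⊕1⊕1⊕0 = 1
s4 (pos 4,5,6,7): 1⊕1⊕1⊕0 = 1
Syndrome s4…s1 = 110 → error at position 6.
Flip position 6: 0111110 → 0111100
Read data bits from positions 3,5,6,7: 1100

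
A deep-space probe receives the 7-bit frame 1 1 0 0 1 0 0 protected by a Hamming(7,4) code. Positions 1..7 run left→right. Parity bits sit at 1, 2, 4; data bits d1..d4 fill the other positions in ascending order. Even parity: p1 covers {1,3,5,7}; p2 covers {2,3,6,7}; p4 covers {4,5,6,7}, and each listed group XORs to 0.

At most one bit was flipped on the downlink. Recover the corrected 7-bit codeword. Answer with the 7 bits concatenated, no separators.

1100110

s1 (pos 1,3,5,7): 1⊕0⊕1⊕0 = 0
s2 (pos 2,3,6,7): 1⊕0⊕0⊕0 = 1
s4 (pos 4,5,6,7): 0⊕1⊕0⊕0 = 1
Syndrome s4…s1 = 110 → error at position 6.
Flip position 6: 1100100 → 1100110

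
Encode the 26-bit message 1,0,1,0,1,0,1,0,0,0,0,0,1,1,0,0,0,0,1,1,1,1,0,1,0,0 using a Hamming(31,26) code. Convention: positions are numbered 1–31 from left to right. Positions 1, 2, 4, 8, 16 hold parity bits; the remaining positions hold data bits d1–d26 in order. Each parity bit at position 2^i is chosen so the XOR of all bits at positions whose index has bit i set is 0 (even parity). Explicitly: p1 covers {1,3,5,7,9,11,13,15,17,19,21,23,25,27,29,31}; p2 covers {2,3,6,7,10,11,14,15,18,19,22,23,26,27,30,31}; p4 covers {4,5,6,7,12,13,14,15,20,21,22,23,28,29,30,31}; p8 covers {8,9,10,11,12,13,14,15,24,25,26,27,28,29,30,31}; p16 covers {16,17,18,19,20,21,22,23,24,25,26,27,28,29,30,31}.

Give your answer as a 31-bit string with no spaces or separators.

1110010110100001011000011110100

Place data at non-parity positions: p1 p2 1 p4 0 1 0 p8 1 0 1 0 0 0 0 p16 0 1 1 0 0 0 0 1 1 1 1 0 1 0 0
p1 (pos 1,3,5,7,9,11,13,15,17,19,21,23,25,27,29,31): XOR of data positions = 1⊕0⊕0⊕1⊕1⊕0⊕0⊕0⊕1⊕0⊕0⊕1⊕1⊕1⊕0 = 1
p2 (pos 2,3,6,7,10,11,14,15,18,19,22,23,26,27,30,31): XOR of data positions = 1⊕1⊕0⊕0⊕1⊕0⊕0⊕1⊕1⊕0⊕0⊕1⊕1⊕0⊕0 = 1
p4 (pos 4,5,6,7,12,13,14,15,20,21,22,23,28,29,30,31): XOR of data positions = 0⊕1⊕0⊕0⊕0⊕0⊕0⊕0⊕0⊕0⊕0⊕0⊕1⊕0⊕0 = 0
p8 (pos 8,9,10,11,12,13,14,15,24,25,26,27,28,29,30,31): XOR of data positions = 1⊕0⊕1⊕0⊕0⊕0⊕0⊕1⊕1⊕1⊕1⊕0⊕1⊕0⊕0 = 1
p16 (pos 16,17,18,19,20,21,22,23,24,25,26,27,28,29,30,31): XOR of data positions = 0⊕1⊕1⊕0⊕0⊕0⊕0⊕1⊕1⊕1⊕1⊕0⊕1⊕0⊕0 = 1
Codeword: 1110010110100001011000011110100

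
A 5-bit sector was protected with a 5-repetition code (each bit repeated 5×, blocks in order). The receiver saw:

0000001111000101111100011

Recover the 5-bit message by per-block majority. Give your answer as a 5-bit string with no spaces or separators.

01010

Block 1 (00000): 0 ones → 0
Block 2 (01111): 4 ones → 1
Block 3 (00010): 1 one → 0
Block 4 (11111): 5 ones → 1
Block 5 (00011): 2 ones → 0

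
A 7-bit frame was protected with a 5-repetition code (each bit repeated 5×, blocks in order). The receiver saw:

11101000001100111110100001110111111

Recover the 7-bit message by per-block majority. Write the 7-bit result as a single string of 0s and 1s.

1011011

Block 1 (11101): 4 ones → 1
Block 2 (00000): 0 ones → 0
Block 3 (11001): 3 ones → 1
Block 4 (11110): 4 ones → 1
Block 5 (10000): 1 one → 0
Block 6 (11101): 4 ones → 1
Block 7 (11111): 5 ones → 1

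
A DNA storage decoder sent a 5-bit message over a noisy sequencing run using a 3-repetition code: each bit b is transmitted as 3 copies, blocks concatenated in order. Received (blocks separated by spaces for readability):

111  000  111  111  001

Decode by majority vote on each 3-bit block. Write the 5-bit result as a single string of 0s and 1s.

Block 1 (111): 3 ones → 1
Block 2 (000): 0 ones → 0
Block 3 (111): 3 ones → 1
Block 4 (111): 3 ones → 1
Block 5 (001): 1 one → 0

10110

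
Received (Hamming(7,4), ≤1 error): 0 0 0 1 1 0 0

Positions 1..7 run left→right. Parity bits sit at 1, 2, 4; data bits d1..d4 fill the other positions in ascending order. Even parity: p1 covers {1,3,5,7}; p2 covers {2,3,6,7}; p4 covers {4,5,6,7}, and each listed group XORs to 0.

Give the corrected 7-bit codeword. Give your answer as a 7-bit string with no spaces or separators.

s1 (pos 1,3,5,7): 0⊕0⊕1⊕0 = 1
s2 (pos 2,3,6,7): 0⊕0⊕0⊕0 = 0
s4 (pos 4,5,6,7): 1⊕1⊕0⊕0 = 0
Syndrome s4…s1 = 001 → error at position 1.
Flip position 1: 0001100 → 1001100

1001100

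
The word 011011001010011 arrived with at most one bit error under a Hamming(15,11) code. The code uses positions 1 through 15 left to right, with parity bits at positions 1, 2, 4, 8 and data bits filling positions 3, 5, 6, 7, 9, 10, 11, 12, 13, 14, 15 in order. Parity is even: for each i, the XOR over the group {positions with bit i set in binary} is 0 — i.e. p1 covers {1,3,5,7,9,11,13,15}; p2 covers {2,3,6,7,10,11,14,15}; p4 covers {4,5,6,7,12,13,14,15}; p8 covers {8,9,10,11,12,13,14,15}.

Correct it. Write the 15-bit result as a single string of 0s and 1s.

s1 (pos 1,3,5,7,9,11,13,15): 0⊕1⊕1⊕0⊕1⊕1⊕0⊕1 = 1
s2 (pos 2,3,6,7,10,11,14,15): 1⊕1⊕1⊕0⊕0⊕1⊕1⊕1 = 0
s4 (pos 4,5,6,7,12,13,14,15): 0⊕1⊕1⊕0⊕0⊕0⊕1⊕1 = 0
s8 (pos 8,9,10,11,12,13,14,15): 0⊕1⊕0⊕1⊕0⊕0⊕1⊕1 = 0
Syndrome s8…s1 = 0001 → error at position 1.
Flip position 1: 011011001010011 → 111011001010011

111011001010011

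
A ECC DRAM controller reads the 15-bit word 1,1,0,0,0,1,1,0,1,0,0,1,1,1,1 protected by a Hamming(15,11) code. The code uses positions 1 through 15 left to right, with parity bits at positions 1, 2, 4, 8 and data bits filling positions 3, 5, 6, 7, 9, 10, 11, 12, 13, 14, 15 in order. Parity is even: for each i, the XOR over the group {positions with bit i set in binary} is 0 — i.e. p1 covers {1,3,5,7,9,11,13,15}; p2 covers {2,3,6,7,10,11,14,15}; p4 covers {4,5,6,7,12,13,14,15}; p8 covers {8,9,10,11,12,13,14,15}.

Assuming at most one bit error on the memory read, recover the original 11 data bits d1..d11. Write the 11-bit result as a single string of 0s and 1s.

s1 (pos 1,3,5,7,9,11,13,15): 1⊕0⊕0⊕1⊕1⊕0⊕1⊕1 = 1
s2 (pos 2,3,6,7,10,11,14,15): 1⊕0⊕1⊕1⊕0⊕0⊕1⊕1 = 1
s4 (pos 4,5,6,7,12,13,14,15): 0⊕0⊕1⊕1⊕1⊕1⊕1⊕1 = 0
s8 (pos 8,9,10,11,12,13,14,15): 0⊕1⊕0⊕0⊕1⊕1⊕1⊕1 = 1
Syndrome s8…s1 = 1011 → error at position 11.
Flip position 11: 110001101001111 → 110001101011111
Read data bits from positions 3,5,6,7,9,10,11,12,13,14,15: 00111011111

00111011111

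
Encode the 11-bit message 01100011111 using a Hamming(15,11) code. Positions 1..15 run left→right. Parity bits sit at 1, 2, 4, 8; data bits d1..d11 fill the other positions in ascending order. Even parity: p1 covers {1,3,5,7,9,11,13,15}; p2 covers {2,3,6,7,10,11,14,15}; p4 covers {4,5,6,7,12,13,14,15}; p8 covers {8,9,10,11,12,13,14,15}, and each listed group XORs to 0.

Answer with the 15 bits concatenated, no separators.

000011010011111

Place data at non-parity positions: p1 p2 0 p4 1 1 0 p8 0 0 1 1 1 1 1
p1 (pos 1,3,5,7,9,11,13,15): XOR of data positions = 0⊕1⊕0⊕0⊕1⊕1⊕1 = 0
p2 (pos 2,3,6,7,10,11,14,15): XOR of data positions = 0⊕1⊕0⊕0⊕1⊕1⊕1 = 0
p4 (pos 4,5,6,7,12,13,14,15): XOR of data positions = 1⊕1⊕0⊕1⊕1⊕1⊕1 = 0
p8 (pos 8,9,10,11,12,13,14,15): XOR of data positions = 0⊕0⊕1⊕1⊕1⊕1⊕1 = 1
Codeword: 000011010011111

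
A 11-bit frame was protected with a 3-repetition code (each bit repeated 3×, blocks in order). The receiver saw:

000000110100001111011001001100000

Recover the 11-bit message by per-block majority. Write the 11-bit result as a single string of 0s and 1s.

Block 1 (000): 0 ones → 0
Block 2 (000): 0 ones → 0
Block 3 (110): 2 ones → 1
Block 4 (100): 1 one → 0
Block 5 (001): 1 one → 0
Block 6 (111): 3 ones → 1
Block 7 (011): 2 ones → 1
Block 8 (001): 1 one → 0
Block 9 (001): 1 one → 0
Block 10 (100): 1 one → 0
Block 11 (000): 0 ones → 0

00100110000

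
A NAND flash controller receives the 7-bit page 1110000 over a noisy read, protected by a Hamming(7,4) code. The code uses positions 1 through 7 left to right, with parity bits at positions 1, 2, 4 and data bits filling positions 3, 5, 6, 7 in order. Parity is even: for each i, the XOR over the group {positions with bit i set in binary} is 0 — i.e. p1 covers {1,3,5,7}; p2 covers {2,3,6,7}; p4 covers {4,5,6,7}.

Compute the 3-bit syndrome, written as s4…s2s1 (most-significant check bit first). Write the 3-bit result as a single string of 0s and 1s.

000

s1 (pos 1,3,5,7): 1⊕1⊕0⊕0 = 0
s2 (pos 2,3,6,7): 1⊕1⊕0⊕0 = 0
s4 (pos 4,5,6,7): 0⊕0⊕0⊕0 = 0
Syndrome s4…s1 = 000 → no error.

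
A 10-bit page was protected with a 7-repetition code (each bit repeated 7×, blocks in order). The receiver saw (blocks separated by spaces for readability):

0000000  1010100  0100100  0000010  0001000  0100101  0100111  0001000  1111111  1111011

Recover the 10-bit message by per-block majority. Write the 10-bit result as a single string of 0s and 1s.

0000001011

Block 1 (0000000): 0 ones → 0
Block 2 (1010100): 3 ones → 0
Block 3 (0100100): 2 ones → 0
Block 4 (0000010): 1 one → 0
Block 5 (0001000): 1 one → 0
Block 6 (0100101): 3 ones → 0
Block 7 (0100111): 4 ones → 1
Block 8 (0001000): 1 one → 0
Block 9 (1111111): 7 ones → 1
Block 10 (1111011): 6 ones → 1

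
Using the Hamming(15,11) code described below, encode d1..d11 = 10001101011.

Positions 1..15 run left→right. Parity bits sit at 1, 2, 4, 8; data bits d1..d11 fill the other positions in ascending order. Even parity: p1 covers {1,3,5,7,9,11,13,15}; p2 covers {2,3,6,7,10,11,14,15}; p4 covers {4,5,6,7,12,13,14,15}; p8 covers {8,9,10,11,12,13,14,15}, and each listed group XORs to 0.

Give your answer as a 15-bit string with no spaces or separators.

101100011101011

Place data at non-parity positions: p1 p2 1 p4 0 0 0 p8 1 1 0 1 0 1 1
p1 (pos 1,3,5,7,9,11,13,15): XOR of data positions = 1⊕0⊕0⊕1⊕0⊕0⊕1 = 1
p2 (pos 2,3,6,7,10,11,14,15): XOR of data positions = 1⊕0⊕0⊕1⊕0⊕1⊕1 = 0
p4 (pos 4,5,6,7,12,13,14,15): XOR of data positions = 0⊕0⊕0⊕1⊕0⊕1⊕1 = 1
p8 (pos 8,9,10,11,12,13,14,15): XOR of data positions = 1⊕1⊕0⊕1⊕0⊕1⊕1 = 1
Codeword: 101100011101011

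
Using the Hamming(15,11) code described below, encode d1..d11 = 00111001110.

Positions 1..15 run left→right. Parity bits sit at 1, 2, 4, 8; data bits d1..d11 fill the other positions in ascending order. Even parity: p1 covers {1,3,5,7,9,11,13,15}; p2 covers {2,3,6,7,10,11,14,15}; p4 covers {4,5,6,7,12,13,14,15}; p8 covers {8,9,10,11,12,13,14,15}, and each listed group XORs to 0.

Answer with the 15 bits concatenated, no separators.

Place data at non-parity positions: p1 p2 0 p4 0 1 1 p8 1 0 0 1 1 1 0
p1 (pos 1,3,5,7,9,11,13,15): XOR of data positions = 0⊕0⊕1⊕1⊕0⊕1⊕0 = 1
p2 (pos 2,3,6,7,10,11,14,15): XOR of data positions = 0⊕1⊕1⊕0⊕0⊕1⊕0 = 1
p4 (pos 4,5,6,7,12,13,14,15): XOR of data positions = 0⊕1⊕1⊕1⊕1⊕1⊕0 = 1
p8 (pos 8,9,10,11,12,13,14,15): XOR of data positions = 1⊕0⊕0⊕1⊕1⊕1⊕0 = 0
Codeword: 110101101001110

110101101001110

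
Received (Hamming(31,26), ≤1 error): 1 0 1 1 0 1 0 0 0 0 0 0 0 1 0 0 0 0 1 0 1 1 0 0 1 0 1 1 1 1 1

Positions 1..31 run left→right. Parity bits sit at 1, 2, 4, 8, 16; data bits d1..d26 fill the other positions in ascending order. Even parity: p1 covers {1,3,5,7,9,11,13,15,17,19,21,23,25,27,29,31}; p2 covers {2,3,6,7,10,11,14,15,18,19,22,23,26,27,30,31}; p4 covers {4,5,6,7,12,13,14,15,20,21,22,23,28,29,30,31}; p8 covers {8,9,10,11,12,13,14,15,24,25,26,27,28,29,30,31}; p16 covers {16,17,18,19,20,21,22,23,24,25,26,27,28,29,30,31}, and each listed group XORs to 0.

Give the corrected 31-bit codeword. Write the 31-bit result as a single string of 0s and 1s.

s1 (pos 1,3,5,7,9,11,13,15,17,19,21,23,25,27,29,31): 1⊕1⊕0⊕0⊕0⊕0⊕0⊕0⊕0⊕1⊕1⊕0⊕1⊕1⊕1⊕1 = 0
s2 (pos 2,3,6,7,10,11,14,15,18,19,22,23,26,27,30,31): 0⊕1⊕1⊕0⊕0⊕0⊕1⊕0⊕0⊕1⊕1⊕0⊕0⊕1⊕1⊕1 = 0
s4 (pos 4,5,6,7,12,13,14,15,20,21,22,23,28,29,30,31): 1⊕0⊕1⊕0⊕0⊕0⊕1⊕0⊕0⊕1⊕1⊕0⊕1⊕1⊕1⊕1 = 1
s8 (pos 8,9,10,11,12,13,14,15,24,25,26,27,28,29,30,31): 0⊕0⊕0⊕0⊕0⊕0⊕1⊕0⊕0⊕1⊕0⊕1⊕1⊕1⊕1⊕1 = 1
s16 (pos 16,17,18,19,20,21,22,23,24,25,26,27,28,29,30,31): 0⊕0⊕0⊕1⊕0⊕1⊕1⊕0⊕0⊕1⊕0⊕1⊕1⊕1⊕1⊕1 = 1
Syndrome s16…s1 = 11100 → error at position 28.
Flip position 28: 1011010000000100001011001011111 → 1011010000000100001011001010111

1011010000000100001011001010111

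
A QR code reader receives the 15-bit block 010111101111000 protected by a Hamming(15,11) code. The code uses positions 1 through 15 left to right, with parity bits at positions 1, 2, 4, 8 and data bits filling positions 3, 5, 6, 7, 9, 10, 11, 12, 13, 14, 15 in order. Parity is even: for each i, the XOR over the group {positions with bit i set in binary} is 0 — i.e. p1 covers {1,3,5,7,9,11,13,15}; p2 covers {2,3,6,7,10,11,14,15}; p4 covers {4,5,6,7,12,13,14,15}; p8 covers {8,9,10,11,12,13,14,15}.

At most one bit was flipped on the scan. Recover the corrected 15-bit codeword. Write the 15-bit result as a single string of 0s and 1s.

s1 (pos 1,3,5,7,9,11,13,15): 0⊕0⊕1⊕1⊕1⊕1⊕0⊕0 = 0
s2 (pos 2,3,6,7,10,11,14,15): 1⊕0⊕1⊕1⊕1⊕1⊕0⊕0 = 1
s4 (pos 4,5,6,7,12,13,14,15): 1⊕1⊕1⊕1⊕1⊕0⊕0⊕0 = 1
s8 (pos 8,9,10,11,12,13,14,15): 0⊕1⊕1⊕1⊕1⊕0⊕0⊕0 = 0
Syndrome s8…s1 = 0110 → error at position 6.
Flip position 6: 010111101111000 → 010110101111000

010110101111000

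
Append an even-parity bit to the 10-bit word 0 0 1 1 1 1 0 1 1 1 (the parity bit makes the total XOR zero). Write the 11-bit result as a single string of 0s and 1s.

XOR of the 10 data bits: 0⊕0⊕1⊕1⊕1⊕1⊕0⊕1⊕1⊕1 = 1
Parity bit = 1 (so all 11 bits XOR to 0).

00111101111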